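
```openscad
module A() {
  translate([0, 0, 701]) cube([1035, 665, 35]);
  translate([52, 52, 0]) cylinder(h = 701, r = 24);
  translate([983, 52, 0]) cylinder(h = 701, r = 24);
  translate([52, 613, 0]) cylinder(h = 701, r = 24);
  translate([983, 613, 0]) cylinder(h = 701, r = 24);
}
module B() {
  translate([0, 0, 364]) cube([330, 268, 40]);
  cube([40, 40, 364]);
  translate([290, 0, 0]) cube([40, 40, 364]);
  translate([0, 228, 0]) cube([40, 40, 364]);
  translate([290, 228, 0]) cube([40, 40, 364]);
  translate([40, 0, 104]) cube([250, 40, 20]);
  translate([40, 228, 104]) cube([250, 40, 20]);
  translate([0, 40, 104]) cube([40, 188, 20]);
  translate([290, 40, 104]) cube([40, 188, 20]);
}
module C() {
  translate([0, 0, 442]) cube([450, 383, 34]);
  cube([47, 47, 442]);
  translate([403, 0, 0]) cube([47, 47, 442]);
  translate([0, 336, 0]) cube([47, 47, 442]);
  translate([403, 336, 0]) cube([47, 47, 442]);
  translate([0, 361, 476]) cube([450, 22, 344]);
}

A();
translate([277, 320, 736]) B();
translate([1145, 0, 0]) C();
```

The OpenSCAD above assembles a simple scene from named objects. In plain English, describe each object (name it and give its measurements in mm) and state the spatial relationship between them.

A is a table with a 1035×665 mm rectangular top, 35 mm thick, top surface at z = 736 mm, supported by four round legs of 48 mm diameter, each leg's bounding box inset 28 mm from the nearest pair of top edges, running from the floor.

B is a four-legged stool. The seat is 330×268 mm, 40 mm thick, top at z = 404 mm. It stands on four square legs, each 40×40 mm in cross-section, from z = 0 to the seat underside, each flush with a corner of the seat. Four stretchers, 40 mm wide and 20 mm tall, connect adjacent legs with their undersides at z = 104 mm, each running between the inner faces of the legs it joins and aligned with the legs' outer faces on the other axis.

C is a chair: 450×383 mm seat, 34 mm thick, top at z = 476 mm, on four 47 mm square corner legs flush with the seat edges. A 22 mm thick backrest slab spans the full seat width, extending 344 mm above the seat top, its back face flush with the seat's +y edge.

The stool is on top of the table. The chair is on the floor beside the table on its +x side.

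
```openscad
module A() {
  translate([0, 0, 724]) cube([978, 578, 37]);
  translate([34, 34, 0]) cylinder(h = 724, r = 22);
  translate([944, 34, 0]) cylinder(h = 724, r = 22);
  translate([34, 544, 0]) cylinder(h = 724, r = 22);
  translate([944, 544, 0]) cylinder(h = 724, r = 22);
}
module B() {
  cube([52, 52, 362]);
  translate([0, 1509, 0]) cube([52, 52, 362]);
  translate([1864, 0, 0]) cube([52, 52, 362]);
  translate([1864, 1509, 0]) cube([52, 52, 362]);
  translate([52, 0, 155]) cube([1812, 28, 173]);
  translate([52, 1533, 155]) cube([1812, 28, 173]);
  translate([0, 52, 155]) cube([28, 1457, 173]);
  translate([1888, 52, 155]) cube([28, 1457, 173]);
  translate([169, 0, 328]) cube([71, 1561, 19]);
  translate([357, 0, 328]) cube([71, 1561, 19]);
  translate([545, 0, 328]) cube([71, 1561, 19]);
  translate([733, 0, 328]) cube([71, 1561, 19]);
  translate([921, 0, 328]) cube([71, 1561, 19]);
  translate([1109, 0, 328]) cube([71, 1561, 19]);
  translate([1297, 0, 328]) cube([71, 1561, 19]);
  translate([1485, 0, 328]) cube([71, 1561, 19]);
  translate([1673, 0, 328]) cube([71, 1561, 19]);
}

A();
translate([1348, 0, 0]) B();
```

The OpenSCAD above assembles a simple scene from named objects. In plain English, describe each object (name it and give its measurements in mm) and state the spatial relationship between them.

A is a rectangular dining table. The top is 978×578×37 mm with its upper surface at z = 761 mm. It stands on four round legs of 44 mm diameter, each leg's bounding box inset 12 mm from the nearest pair of top edges, running from the floor to the underside of the top.

B is a bed frame 1916 mm long (x) by 1561 mm wide (y). Four 52×52 mm corner posts, 362 mm tall, at the corners of the footprint. Four rails of 28 mm thickness and 173 mm height run between adjacent posts with their undersides at z = 155 mm, their outer faces flush with the outside of the frame (the two x-running rails run between the posts' inner faces; the two y-running rails run between the posts' inner faces). 9 slats, each 71 mm wide (x) and 19 mm thick, lie across the top of the two x-running rails, running the full 1561 mm width of the frame in y; the slats are evenly spaced along x between the inner faces of the end posts with equal gaps (rounded down to the nearest mm) at the −x end and between each pair — any rounding remainder accumulates at the +x end.

The bed frame is on the floor beside the table on its +x side.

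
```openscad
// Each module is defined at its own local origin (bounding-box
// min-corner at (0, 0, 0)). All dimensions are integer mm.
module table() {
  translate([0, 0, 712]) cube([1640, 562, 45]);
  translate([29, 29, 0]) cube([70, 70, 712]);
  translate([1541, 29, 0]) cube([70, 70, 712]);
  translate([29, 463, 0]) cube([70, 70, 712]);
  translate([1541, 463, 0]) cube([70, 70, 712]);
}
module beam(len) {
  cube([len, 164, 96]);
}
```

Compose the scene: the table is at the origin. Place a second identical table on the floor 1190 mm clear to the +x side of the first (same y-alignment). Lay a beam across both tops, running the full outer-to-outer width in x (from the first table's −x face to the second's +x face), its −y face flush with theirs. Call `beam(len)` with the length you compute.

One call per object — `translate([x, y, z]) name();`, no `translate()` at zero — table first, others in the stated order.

table();
translate([2830, 0, 0]) table();
translate([0, 0, 757]) beam(4470);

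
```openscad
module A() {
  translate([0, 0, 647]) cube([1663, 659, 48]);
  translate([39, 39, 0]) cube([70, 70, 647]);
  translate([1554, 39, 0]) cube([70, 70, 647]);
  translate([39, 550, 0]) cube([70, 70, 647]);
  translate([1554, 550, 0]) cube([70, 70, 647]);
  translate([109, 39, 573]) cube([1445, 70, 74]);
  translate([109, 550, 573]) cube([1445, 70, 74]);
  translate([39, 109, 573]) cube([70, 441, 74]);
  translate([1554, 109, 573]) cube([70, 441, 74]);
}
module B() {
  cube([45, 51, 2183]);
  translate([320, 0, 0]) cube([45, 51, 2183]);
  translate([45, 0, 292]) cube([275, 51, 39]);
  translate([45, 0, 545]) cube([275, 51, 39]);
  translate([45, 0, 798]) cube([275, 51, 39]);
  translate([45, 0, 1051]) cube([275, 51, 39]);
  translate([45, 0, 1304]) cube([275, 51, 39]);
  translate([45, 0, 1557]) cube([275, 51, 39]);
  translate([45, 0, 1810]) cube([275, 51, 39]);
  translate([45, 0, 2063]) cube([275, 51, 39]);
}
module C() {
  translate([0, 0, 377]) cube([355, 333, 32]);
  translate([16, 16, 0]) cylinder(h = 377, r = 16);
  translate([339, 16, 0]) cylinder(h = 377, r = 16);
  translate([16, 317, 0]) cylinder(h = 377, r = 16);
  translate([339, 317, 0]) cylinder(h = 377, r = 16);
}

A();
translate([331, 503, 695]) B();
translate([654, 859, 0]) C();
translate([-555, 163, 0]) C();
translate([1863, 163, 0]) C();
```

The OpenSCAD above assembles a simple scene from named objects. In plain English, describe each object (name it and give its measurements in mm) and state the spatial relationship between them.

A is a table: top 1663 mm (x) × 659 mm (y), 48 mm thick, upper face at z = 695 mm, on four 70×70 mm square legs, each inset 39 mm from the nearest pair of top edges, running from z = 0 to the bottom of the top. Four apron rails, 70 mm thick and 74 mm tall, run between adjacent legs with their top edges flush with the underside of the top and their outer faces flush with the legs' outer faces.

B is a wooden ladder with two side rails of 45×51 mm section and 2183 mm height, set 365 mm apart overall. Between them run 8 rectangular rungs (51 mm deep, 39 mm thick), front faces flush with the rails' −y face. The bottom of the first rung is 292 mm above the floor and each subsequent rung is 253 mm higher than the one below.

C is a four-legged stool. The seat is 355×333 mm, 32 mm thick, top at z = 409 mm. It stands on four round legs, each 32 mm in diameter, from z = 0 to the seat underside, each leg's axis is inset half a diameter from the nearest pair of seat edges (so the leg's bounding box is flush with the corner).

The ladder is on top of the table. Three stools sit around the table at the +y, −x, +x sides.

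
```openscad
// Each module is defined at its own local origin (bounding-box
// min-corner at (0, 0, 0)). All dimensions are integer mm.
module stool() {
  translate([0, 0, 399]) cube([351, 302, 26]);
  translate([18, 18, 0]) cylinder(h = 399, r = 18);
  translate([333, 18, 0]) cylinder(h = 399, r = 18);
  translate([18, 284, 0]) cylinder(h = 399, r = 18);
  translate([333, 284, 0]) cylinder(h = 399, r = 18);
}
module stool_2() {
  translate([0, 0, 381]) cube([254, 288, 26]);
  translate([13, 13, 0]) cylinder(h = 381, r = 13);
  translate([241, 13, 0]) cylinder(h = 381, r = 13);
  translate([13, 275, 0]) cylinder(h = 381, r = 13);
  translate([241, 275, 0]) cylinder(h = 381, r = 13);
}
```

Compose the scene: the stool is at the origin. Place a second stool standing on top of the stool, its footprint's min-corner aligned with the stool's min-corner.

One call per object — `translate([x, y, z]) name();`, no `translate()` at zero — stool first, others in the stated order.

stool();
translate([0, 0, 425]) stool_2();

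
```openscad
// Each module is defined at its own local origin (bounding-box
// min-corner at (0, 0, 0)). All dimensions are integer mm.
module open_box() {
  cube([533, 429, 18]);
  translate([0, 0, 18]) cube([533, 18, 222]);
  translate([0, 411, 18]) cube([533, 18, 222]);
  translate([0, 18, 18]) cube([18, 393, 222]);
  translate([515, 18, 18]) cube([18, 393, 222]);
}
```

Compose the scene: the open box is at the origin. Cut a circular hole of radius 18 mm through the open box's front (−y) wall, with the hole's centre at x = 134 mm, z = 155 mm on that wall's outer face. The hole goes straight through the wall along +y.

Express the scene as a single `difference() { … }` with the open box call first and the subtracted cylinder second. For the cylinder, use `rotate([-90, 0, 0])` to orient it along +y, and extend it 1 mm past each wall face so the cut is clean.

difference() {
  open_box();
  translate([134, -1, 155]) rotate([-90, 0, 0]) cylinder(h = 20, r = 18);
}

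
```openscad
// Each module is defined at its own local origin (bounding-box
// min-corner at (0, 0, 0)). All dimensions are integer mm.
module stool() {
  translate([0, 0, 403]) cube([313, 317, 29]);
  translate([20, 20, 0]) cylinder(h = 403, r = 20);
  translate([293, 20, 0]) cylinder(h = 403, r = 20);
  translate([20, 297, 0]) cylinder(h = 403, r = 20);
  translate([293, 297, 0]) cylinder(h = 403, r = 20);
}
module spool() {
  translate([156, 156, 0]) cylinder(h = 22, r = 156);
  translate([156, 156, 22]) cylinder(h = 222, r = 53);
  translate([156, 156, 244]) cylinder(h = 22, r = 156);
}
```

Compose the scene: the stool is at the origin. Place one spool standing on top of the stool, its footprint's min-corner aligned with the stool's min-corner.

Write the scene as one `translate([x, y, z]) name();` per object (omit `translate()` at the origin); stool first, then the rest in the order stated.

stool();
translate([0, 0, 432]) spool();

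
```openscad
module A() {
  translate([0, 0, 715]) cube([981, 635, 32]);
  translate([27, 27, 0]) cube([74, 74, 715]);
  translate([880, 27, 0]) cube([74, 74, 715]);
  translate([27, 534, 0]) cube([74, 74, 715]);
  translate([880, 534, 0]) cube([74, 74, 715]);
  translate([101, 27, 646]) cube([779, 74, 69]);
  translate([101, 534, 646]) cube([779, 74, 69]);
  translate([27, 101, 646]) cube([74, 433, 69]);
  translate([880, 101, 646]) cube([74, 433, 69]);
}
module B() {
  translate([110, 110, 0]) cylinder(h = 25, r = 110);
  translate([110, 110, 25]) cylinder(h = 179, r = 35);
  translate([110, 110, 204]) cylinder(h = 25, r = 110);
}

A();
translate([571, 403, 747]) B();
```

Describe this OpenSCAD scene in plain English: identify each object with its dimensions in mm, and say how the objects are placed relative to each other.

A is a table with a 981×635 mm rectangular top, 32 mm thick, top surface at z = 747 mm, supported by four 74×74 mm square legs, each inset 27 mm from the nearest pair of top edges, running from the floor. Four apron rails, 74 mm thick and 69 mm tall, run between adjacent legs with their top edges flush with the underside of the top and their outer faces flush with the legs' outer faces.

B is a spool: two coaxial disc flanges of radius 110 mm and thickness 25 mm, joined by a core cylinder of radius 35 mm and height 179 mm. The lower flange rests on z = 0 and the three cylinders share a vertical axis.

The spool is on top of the table.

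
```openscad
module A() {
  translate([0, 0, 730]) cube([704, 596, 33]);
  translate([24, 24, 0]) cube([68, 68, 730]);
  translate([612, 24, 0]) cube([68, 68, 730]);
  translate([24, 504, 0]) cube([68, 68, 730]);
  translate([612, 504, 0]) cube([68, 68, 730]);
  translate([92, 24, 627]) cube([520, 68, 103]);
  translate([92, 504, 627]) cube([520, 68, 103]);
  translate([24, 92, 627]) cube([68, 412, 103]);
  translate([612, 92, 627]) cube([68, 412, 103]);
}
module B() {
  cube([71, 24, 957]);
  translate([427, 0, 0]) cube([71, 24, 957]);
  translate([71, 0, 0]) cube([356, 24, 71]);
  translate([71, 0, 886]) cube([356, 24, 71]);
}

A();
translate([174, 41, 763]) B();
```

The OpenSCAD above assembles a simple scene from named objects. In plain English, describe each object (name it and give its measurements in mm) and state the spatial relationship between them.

A is a table: top 704 mm (x) × 596 mm (y), 33 mm thick, upper face at z = 763 mm, on four 68×68 mm square legs, each inset 24 mm from the nearest pair of top edges, running from z = 0 to the bottom of the top. Four apron rails, 68 mm thick and 103 mm tall, run between adjacent legs with their top edges flush with the underside of the top and their outer faces flush with the legs' outer faces.

B is a rectangular picture frame lying in the x–z plane (depth along y). The opening is 356 mm wide (x) by 815 mm tall (z), surrounded by a border 71 mm wide on all four sides. The frame is 24 mm deep and is made of two full-height vertical stiles with two horizontal rails fitted between them.

The picture frame is on top of the table.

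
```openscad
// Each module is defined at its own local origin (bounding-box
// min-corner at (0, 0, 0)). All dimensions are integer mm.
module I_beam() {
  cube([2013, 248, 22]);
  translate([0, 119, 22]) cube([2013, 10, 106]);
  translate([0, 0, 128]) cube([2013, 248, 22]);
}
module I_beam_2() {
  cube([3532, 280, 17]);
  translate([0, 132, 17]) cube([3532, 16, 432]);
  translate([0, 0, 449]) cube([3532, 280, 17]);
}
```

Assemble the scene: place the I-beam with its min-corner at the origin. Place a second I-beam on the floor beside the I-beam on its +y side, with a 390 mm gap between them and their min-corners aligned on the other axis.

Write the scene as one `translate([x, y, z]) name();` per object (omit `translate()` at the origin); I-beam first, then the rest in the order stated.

I_beam();
translate([0, 638, 0]) I_beam_2();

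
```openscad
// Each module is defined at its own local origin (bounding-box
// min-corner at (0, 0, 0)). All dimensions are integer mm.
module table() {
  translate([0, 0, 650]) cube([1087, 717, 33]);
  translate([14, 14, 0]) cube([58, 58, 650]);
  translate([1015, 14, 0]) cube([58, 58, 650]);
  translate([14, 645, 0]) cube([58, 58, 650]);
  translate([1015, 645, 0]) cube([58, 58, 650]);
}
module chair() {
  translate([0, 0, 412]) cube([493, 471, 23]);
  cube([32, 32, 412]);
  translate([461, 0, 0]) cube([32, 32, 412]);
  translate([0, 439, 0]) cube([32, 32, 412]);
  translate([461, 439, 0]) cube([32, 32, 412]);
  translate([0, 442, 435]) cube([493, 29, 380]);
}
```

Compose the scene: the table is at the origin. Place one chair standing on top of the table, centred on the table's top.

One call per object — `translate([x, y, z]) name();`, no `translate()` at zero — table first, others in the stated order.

table();
translate([297, 123, 683]) chair();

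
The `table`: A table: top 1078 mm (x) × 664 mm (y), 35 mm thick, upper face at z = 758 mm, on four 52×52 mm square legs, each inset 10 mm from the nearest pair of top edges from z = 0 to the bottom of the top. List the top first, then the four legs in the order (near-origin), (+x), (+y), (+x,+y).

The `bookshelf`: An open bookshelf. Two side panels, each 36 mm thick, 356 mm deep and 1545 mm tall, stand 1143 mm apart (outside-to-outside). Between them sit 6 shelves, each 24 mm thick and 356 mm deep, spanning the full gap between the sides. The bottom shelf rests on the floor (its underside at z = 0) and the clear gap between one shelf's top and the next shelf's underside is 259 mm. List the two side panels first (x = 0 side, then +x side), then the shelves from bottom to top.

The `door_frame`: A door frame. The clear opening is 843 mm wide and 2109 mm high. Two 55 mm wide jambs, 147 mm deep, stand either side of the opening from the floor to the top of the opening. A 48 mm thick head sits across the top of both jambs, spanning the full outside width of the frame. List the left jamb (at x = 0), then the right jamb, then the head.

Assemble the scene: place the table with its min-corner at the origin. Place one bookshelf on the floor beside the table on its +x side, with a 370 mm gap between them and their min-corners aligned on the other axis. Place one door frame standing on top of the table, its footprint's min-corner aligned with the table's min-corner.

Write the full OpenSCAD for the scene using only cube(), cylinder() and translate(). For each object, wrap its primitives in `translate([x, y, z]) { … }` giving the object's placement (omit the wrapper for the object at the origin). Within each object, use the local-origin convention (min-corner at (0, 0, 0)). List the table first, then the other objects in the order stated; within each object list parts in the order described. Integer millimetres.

translate([0, 0, 723]) cube([1078, 664, 35]);
translate([10, 10, 0]) cube([52, 52, 723]);
translate([1016, 10, 0]) cube([52, 52, 723]);
translate([10, 602, 0]) cube([52, 52, 723]);
translate([1016, 602, 0]) cube([52, 52, 723]);
translate([1448, 0, 0]) {
  cube([36, 356, 1545]);
  translate([1107, 0, 0]) cube([36, 356, 1545]);
  translate([36, 0, 0]) cube([1071, 356, 24]);
  translate([36, 0, 283]) cube([1071, 356, 24]);
  translate([36, 0, 566]) cube([1071, 356, 24]);
  translate([36, 0, 849]) cube([1071, 356, 24]);
  translate([36, 0, 1132]) cube([1071, 356, 24]);
  translate([36, 0, 1415]) cube([1071, 356, 24]);
}
translate([0, 0, 758]) {
  cube([55, 147, 2109]);
  translate([898, 0, 0]) cube([55, 147, 2109]);
  translate([0, 0, 2109]) cube([953, 147, 48]);
}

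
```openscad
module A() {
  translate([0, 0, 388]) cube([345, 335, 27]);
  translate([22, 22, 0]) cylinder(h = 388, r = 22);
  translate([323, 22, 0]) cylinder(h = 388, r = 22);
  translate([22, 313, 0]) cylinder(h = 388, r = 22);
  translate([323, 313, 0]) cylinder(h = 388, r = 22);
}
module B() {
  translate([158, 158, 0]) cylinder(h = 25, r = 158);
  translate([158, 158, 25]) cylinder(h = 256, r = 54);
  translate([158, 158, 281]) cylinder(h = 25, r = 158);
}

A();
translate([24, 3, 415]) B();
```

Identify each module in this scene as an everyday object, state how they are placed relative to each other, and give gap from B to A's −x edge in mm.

A is a stool. B is a spool. The spool is on top of the stool. The gap from the spool to the stool's −x edge is 24 mm.

The spool's min-x is at 24; the stool's min-x is 0; gap = 24 mm.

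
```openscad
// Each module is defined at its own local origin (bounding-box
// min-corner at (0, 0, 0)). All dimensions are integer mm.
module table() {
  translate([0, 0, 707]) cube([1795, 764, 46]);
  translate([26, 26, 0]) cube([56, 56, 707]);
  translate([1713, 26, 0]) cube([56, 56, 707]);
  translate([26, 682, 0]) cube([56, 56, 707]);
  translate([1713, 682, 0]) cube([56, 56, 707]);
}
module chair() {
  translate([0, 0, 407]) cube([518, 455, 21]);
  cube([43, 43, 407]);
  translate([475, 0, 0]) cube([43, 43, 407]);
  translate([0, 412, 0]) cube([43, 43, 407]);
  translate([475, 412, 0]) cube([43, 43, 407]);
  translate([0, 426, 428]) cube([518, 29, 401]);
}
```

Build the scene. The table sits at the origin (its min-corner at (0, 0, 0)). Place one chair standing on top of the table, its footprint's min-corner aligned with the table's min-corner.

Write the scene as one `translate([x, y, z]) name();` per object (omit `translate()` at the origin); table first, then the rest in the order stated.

table();
translate([0, 0, 753]) chair();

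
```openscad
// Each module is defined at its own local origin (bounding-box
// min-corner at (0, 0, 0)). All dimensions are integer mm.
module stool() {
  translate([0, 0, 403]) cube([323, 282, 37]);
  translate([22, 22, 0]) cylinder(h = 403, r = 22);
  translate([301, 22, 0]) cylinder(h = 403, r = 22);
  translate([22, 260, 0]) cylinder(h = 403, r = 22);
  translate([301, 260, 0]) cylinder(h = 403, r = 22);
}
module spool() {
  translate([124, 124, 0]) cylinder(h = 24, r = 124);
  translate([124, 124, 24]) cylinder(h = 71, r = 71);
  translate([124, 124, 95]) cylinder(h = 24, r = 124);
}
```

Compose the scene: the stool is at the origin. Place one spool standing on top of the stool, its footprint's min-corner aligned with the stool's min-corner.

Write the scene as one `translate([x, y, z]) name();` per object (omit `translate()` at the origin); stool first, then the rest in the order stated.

stool();
translate([0, 0, 440]) spool();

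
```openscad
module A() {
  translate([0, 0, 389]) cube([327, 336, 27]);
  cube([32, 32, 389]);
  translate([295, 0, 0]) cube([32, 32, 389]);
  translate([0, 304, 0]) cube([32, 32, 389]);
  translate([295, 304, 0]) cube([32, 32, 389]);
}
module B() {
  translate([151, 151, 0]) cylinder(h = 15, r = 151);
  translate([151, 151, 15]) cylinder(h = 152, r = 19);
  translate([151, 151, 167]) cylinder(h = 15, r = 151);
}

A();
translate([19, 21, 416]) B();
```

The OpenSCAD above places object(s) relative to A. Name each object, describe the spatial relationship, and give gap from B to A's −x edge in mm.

The spool's min-x is at 19; the stool's min-x is 0; gap = 19 mm.

A is a stool. B is a spool. The spool is on top of the stool. The gap from the spool to the stool's −x edge is 19 mm.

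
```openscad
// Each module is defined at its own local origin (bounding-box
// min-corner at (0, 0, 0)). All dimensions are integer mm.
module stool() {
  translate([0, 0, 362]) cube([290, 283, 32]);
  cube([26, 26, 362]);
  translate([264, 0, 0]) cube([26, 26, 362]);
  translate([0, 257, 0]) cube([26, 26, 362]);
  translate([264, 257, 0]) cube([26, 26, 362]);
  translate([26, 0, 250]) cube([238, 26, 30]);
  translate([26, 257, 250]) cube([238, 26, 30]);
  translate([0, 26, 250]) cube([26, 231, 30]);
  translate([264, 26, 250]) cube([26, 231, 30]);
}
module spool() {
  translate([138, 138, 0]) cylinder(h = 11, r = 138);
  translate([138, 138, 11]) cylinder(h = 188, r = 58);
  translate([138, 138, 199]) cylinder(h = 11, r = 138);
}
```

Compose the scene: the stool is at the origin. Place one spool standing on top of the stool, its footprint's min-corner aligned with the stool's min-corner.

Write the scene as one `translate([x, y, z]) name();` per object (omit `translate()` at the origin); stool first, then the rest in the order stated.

stool();
translate([0, 0, 394]) spool();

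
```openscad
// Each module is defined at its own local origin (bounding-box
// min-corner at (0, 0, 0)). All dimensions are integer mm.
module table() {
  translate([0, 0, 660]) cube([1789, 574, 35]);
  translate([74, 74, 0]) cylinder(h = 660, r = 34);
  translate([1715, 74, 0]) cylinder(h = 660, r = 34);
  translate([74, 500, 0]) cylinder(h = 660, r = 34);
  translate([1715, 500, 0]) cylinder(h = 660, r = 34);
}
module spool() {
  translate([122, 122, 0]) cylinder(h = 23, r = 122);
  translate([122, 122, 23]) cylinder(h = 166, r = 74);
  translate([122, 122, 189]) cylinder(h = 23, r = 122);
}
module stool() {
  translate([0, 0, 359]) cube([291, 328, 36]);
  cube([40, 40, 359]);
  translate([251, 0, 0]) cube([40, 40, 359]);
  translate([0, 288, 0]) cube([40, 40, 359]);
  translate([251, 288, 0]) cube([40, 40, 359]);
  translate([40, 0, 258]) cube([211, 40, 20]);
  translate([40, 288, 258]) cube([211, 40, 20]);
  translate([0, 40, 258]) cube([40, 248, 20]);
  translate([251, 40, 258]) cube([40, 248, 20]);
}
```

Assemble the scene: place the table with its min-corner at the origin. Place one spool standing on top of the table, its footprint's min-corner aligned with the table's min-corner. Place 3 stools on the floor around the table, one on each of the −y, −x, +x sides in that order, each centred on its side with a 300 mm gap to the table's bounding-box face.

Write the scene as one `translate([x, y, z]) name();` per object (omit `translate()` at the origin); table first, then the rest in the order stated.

table();
translate([0, 0, 695]) spool();
translate([749, -628, 0]) stool();
translate([-591, 123, 0]) stool();
translate([2089, 123, 0]) stool();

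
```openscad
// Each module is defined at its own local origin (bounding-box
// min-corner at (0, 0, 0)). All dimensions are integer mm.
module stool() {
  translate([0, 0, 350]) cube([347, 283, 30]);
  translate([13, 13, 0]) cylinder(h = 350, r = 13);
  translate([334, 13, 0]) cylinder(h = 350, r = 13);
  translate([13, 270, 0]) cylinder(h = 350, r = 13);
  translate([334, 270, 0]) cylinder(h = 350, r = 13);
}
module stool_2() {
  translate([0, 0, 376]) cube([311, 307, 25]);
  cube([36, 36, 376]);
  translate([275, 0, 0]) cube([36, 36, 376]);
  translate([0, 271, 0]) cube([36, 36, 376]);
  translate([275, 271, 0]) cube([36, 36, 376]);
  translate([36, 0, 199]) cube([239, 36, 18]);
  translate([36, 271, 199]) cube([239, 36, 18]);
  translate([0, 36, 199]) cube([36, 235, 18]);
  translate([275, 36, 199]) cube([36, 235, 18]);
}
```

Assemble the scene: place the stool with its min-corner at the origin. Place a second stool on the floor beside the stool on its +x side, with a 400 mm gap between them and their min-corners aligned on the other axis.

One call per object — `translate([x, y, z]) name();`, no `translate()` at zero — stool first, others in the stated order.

stool();
translate([747, 0, 0]) stool_2();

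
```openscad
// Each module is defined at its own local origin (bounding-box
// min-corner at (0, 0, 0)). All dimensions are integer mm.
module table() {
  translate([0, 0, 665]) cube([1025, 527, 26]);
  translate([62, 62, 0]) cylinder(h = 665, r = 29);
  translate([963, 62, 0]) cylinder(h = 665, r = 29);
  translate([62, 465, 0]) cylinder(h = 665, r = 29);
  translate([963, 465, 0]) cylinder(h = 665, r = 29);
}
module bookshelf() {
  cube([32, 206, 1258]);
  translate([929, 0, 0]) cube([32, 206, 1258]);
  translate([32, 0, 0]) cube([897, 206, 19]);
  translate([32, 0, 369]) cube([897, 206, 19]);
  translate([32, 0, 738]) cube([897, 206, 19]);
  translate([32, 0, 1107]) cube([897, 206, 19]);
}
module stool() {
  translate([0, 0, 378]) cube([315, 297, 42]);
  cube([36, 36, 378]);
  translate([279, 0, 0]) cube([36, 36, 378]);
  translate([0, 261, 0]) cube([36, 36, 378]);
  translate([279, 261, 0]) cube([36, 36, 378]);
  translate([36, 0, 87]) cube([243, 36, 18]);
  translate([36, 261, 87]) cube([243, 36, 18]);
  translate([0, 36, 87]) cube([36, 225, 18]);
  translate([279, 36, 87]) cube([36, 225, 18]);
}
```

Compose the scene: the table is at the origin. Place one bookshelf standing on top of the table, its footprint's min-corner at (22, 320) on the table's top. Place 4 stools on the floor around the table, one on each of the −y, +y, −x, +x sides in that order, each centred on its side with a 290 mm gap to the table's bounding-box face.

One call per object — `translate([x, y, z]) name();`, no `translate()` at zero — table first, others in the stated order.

table();
translate([22, 320, 691]) bookshelf();
translate([355, -587, 0]) stool();
translate([355, 817, 0]) stool();
translate([-605, 115, 0]) stool();
translate([1315, 115, 0]) stool();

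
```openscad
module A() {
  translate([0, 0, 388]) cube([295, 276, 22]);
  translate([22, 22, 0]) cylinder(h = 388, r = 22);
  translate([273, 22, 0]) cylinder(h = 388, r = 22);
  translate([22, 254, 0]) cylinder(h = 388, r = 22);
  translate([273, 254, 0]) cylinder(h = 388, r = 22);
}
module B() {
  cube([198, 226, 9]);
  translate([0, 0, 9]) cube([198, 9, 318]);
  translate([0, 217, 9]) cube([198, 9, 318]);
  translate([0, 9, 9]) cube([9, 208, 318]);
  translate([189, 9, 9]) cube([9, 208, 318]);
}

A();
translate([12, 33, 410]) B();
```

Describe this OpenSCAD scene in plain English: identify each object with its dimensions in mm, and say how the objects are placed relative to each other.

A is a simple wooden stool: a rectangular seat 295 mm (x) by 276 mm (y), 22 mm thick, top face at z = 410 mm, on four round legs, each 44 mm in diameter. The legs rest on z = 0, each leg's axis is inset half a diameter from the nearest pair of seat edges (so the leg's bounding box is flush with the corner).

B is an open-topped rectangular box: outside dimensions 198×226×327 mm, with a uniform wall and base thickness of 9 mm. The base is a full 198×226 slab on the floor; four walls sit on top of the base. The front and back walls (the −y and +y sides) span the full width; the two side walls fit between them.

The open box is on top of the stool.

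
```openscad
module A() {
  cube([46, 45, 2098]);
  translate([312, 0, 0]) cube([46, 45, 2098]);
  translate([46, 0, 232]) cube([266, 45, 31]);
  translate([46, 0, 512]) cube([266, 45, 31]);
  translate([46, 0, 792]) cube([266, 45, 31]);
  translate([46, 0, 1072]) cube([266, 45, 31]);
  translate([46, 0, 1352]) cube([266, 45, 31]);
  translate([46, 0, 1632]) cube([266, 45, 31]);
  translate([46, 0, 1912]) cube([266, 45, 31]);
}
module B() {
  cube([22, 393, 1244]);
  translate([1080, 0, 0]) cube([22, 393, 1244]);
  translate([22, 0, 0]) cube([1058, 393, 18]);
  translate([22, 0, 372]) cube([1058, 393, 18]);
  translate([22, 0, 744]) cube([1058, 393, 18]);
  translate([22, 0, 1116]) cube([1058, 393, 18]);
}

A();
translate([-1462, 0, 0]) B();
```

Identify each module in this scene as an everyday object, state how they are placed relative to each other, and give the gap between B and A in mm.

A is a ladder. B is a bookshelf. The bookshelf is on the floor beside the ladder on its −x side. The gap between the bookshelf and the ladder is 360 mm.

The bookshelf's nearest face is 360 mm from the ladder's −x face.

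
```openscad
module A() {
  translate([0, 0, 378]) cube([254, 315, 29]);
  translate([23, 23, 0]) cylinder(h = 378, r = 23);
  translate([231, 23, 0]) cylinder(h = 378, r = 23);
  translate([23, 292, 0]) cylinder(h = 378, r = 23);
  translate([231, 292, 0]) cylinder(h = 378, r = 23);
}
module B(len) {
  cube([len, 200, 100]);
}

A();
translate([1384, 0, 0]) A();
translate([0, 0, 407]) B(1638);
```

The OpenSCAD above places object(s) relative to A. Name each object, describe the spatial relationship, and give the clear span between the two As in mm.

Second stool starts at x = 1384; first ends at x = 254; clear span = 1384 − 254 = 1130 mm.

A is a stool. B is a beam. A beam spans the tops of two stools. The clear span between the two stools is 1130 mm.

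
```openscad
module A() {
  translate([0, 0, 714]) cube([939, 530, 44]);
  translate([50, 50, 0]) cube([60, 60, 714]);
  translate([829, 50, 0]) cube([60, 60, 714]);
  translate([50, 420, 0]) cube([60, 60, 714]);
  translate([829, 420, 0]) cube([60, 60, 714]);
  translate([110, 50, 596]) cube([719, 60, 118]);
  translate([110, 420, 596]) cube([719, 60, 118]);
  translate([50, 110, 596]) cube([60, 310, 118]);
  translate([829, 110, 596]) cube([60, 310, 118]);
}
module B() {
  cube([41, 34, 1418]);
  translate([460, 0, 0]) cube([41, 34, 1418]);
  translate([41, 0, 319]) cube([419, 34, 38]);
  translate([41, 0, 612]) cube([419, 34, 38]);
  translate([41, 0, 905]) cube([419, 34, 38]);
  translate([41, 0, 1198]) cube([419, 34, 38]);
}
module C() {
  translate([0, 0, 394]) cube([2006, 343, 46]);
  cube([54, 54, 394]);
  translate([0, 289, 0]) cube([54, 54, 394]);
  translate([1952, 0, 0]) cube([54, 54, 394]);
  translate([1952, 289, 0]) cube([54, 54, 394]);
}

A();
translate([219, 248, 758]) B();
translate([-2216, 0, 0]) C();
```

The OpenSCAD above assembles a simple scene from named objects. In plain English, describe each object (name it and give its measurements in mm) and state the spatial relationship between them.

A is a rectangular dining table. The top is 939×530×44 mm with its upper surface at z = 758 mm. It stands on four 60×60 mm square legs, each inset 50 mm from the nearest pair of top edges, running from the floor to the underside of the top. Four apron rails, 60 mm thick and 118 mm tall, run between adjacent legs with their top edges flush with the underside of the top and their outer faces flush with the legs' outer faces.

B is a straight ladder. Two 41×34 mm vertical rails, 1418 mm tall, stand 501 mm apart (outside-to-outside) with their front faces coplanar on the −y side. 4 rungs, each 34 mm deep and 38 mm tall, span between the inner faces of the rails, front faces flush with the rails. The lowest rung's underside is at z = 319 mm and rungs are spaced 293 mm apart (underside to underside).

C is a long wooden bench with a 2006 mm (x) × 343 mm (y) seat, 46 mm thick, its top surface 440 mm above the floor. Four 54 mm square legs at the seat corners, flush with the edges, run from z = 0 to the seat underside.

The ladder is on top of the table, centred. The bench is on the floor beside the table on its −x side.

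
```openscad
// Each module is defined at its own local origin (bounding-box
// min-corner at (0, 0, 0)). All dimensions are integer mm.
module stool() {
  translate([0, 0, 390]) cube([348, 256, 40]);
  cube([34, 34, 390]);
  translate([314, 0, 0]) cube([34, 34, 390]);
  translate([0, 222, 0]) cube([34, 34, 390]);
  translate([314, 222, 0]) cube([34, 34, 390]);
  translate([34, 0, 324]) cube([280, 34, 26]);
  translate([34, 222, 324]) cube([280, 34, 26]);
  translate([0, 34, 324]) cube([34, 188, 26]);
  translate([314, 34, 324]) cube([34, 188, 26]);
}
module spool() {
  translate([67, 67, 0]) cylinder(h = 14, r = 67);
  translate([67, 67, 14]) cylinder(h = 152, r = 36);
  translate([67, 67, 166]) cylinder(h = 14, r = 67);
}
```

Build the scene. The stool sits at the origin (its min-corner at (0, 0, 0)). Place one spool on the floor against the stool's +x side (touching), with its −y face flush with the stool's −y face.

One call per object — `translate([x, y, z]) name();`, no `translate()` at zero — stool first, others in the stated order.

stool();
translate([348, 0, 0]) spool();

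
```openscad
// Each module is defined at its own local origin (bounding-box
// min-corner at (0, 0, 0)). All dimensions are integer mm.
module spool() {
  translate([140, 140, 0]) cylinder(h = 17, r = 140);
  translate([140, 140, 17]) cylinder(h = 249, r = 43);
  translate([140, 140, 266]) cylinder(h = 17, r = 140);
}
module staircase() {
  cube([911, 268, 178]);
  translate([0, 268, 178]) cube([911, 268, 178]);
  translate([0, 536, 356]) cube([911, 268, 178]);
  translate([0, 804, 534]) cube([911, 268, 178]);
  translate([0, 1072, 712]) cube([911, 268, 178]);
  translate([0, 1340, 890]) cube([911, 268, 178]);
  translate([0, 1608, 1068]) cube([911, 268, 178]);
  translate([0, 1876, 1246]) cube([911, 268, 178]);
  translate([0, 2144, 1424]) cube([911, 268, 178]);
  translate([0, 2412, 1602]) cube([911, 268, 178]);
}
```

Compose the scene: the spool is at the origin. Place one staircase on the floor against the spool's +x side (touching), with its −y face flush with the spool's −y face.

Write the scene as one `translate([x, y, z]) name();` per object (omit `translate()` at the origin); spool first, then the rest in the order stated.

spool();
translate([280, 0, 0]) staircase();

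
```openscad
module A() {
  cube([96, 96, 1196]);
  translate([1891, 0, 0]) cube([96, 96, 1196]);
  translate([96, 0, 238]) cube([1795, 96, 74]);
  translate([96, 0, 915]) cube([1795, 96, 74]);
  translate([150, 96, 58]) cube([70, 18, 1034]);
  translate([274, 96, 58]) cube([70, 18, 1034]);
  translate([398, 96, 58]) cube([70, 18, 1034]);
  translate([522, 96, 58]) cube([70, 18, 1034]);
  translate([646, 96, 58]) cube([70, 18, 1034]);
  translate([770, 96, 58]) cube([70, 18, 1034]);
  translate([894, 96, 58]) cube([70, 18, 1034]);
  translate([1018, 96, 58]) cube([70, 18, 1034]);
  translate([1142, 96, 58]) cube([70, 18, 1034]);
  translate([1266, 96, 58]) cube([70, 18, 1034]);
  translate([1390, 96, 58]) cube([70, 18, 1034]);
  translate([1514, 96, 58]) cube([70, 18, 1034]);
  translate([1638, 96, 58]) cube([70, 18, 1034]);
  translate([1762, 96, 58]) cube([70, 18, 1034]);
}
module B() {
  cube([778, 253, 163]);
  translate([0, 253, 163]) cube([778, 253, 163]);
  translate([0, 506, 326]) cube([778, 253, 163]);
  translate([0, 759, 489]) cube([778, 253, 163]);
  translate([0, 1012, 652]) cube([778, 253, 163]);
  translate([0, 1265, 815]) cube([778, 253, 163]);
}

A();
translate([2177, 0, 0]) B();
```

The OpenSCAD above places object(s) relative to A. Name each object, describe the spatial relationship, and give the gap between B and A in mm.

The staircase's nearest face is 190 mm from the fence section's +x face.

A is a fence section. B is a staircase. The staircase is on the floor beside the fence section on its +x side. The gap between the staircase and the fence section is 190 mm.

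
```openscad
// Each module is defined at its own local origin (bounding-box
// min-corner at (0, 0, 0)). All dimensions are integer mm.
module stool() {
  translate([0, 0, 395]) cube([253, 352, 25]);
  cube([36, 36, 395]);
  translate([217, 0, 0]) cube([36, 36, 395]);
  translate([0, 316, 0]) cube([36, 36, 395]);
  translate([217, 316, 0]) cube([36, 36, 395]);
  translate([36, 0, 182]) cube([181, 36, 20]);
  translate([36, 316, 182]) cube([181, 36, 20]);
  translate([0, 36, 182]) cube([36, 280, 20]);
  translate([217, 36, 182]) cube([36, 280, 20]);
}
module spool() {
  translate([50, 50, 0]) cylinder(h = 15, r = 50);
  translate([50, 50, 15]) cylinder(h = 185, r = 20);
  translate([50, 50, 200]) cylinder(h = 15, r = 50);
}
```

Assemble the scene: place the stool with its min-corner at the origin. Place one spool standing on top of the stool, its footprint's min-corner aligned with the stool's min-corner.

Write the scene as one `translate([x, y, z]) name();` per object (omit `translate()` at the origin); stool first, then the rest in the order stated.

stool();
translate([0, 0, 420]) spool();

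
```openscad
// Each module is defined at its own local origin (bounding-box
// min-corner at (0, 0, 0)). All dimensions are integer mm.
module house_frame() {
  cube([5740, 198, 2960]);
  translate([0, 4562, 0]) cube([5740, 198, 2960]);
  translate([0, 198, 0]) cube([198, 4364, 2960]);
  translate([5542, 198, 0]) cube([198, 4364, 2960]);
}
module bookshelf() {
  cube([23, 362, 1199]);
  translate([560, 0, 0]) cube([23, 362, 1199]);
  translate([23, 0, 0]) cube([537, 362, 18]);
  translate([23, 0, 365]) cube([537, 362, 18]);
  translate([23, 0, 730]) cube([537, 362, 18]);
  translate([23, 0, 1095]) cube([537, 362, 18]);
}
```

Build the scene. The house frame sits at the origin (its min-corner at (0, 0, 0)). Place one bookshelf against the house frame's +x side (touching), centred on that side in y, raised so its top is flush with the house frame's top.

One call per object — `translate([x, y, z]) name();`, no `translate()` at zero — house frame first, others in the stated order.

house_frame();
translate([5740, 2199, 1761]) bookshelf();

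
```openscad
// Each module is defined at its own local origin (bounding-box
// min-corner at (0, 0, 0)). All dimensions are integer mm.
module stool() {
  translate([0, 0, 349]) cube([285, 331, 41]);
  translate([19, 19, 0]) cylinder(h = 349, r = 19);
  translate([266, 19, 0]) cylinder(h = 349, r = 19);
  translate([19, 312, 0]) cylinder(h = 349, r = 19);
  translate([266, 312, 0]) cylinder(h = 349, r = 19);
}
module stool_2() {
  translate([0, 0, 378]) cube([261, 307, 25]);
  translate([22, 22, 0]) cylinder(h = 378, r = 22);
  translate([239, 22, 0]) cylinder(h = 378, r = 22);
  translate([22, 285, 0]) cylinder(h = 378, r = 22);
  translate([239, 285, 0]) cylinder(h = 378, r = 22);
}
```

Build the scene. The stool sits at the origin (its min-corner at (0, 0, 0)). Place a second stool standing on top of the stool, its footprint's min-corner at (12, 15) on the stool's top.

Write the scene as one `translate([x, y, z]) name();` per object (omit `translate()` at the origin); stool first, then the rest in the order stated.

stool();
translate([12, 15, 390]) stool_2();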